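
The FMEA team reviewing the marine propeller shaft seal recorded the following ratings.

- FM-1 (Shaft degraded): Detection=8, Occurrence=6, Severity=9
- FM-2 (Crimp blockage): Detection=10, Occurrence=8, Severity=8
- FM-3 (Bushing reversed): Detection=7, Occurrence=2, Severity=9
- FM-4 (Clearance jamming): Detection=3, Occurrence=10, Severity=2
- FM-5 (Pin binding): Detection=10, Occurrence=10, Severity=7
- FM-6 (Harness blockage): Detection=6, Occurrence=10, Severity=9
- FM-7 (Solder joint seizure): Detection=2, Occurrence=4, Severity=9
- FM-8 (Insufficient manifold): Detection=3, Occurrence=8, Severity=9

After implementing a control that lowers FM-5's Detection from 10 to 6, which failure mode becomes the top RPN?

FM-2

RPN = Severity × Occurrence × Detection:
  FM-1: 9 × 6 × 8 = 432
  FM-2: 8 × 8 × 10 = 640
  FM-3: 9 × 2 × 7 = 126
  FM-4: 2 × 10 × 3 = 60
  FM-5: 7 × 10 × 10 = 700
  FM-6: 9 × 10 × 6 = 540
  FM-7: 9 × 4 × 2 = 72
  FM-8: 9 × 8 × 3 = 216
After action: FM-5 → 7 × 10 × 6 = 420.
Revised RPNs: FM-2=640, FM-6=540, FM-1=432, FM-5=420, FM-8=216, FM-3=126, FM-7=72, FM-4=60.
Highest is now FM-2 (640).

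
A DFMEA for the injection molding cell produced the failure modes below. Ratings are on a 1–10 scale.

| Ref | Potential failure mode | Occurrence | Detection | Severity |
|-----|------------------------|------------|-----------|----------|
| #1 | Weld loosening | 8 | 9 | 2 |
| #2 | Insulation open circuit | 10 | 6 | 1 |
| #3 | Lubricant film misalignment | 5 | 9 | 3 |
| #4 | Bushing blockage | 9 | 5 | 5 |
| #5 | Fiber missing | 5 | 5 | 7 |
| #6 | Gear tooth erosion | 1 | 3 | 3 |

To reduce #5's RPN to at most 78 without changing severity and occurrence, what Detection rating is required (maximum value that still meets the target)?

2

#5: S=7, O=5, D=5 → current RPN = 175.
Fixed product = 35. Need 35 × D ≤ 78, so D ≤ 78/35 = 2.23.
Maximum integer Detection rating = 2 (gives RPN 70; D=3 would give 105 > 78).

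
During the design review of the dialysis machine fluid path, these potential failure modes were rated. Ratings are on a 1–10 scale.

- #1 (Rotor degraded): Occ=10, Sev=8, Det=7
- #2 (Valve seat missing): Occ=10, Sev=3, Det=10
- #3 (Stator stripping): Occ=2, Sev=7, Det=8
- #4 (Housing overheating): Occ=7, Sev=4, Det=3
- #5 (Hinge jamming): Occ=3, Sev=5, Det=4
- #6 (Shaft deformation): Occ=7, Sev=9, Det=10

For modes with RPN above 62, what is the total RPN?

RPN = Severity × Occurrence × Detection:
  #1: 8 × 10 × 7 = 560
  #2: 3 × 10 × 10 = 300
  #3: 7 × 2 × 8 = 112
  #4: 4 × 7 × 3 = 84
  #5: 5 × 3 × 4 = 60
  #6: 9 × 7 × 10 = 630
RPN > 62: #1 (560), #2 (300), #3 (112), #4 (84), #6 (630).
Sum: 560 + 300 + 112 + 84 + 630 = 1686.

1686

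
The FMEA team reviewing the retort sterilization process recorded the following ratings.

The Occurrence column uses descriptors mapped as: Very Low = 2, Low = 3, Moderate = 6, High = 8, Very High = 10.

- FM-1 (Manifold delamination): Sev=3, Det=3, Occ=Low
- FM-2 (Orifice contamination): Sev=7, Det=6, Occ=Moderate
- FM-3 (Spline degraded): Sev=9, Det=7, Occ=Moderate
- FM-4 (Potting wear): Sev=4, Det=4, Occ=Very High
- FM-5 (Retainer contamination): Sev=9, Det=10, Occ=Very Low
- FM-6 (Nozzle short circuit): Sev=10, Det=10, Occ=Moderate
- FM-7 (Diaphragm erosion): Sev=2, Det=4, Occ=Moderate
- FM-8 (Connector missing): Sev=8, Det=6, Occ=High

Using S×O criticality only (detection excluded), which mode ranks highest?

FM-8

Criticality = Severity × Occurrence:
  FM-1: 3 × 3 = 9
  FM-2: 7 × 6 = 42
  FM-3: 9 × 6 = 54
  FM-4: 4 × 10 = 40
  FM-5: 9 × 2 = 18
  FM-6: 10 × 6 = 60
  FM-7: 2 × 6 = 12
  FM-8: 8 × 8 = 64
Highest criticality is 64 → FM-8.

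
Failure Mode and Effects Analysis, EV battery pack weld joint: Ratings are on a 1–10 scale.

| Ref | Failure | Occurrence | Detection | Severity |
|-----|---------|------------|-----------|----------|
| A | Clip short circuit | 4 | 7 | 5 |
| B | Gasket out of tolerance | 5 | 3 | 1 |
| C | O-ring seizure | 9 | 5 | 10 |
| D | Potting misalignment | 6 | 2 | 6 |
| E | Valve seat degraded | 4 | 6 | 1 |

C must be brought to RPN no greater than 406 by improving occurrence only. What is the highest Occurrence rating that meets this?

C: S=10, O=9, D=5 → current RPN = 450.
Fixed product = 50. Need 50 × O ≤ 406, so O ≤ 406/50 = 8.12.
Maximum integer Occurrence rating = 8 (gives RPN 400; O=9 would give 450 > 406).

8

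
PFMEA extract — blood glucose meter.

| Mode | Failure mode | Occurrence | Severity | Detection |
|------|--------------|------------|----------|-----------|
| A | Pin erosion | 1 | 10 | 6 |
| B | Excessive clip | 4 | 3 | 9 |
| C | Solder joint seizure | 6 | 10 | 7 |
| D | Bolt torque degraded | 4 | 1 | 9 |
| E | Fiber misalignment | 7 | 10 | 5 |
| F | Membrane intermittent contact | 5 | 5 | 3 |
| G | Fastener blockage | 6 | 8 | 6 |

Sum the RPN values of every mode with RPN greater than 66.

1241

RPN = Severity × Occurrence × Detection:
  A: 10 × 1 × 6 = 60
  B: 3 × 4 × 9 = 108
  C: 10 × 6 × 7 = 420
  D: 1 × 4 × 9 = 36
  E: 10 × 7 × 5 = 350
  F: 5 × 5 × 3 = 75
  G: 8 × 6 × 6 = 288
RPN > 66: B (108), C (420), E (350), F (75), G (288).
Sum: 108 + 420 + 350 + 75 + 288 = 1241.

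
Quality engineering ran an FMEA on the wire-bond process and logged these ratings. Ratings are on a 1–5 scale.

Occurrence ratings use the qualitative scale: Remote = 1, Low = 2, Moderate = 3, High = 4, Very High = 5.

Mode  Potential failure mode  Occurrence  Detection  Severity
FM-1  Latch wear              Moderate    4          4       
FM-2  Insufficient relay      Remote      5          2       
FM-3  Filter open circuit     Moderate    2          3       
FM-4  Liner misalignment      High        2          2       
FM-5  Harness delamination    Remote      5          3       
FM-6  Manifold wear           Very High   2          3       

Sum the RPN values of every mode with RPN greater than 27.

78

RPN = Severity × Occurrence × Detection:
  FM-1: 4 × 3 × 4 = 48
  FM-2: 2 × 1 × 5 = 10
  FM-3: 3 × 3 × 2 = 18
  FM-4: 2 × 4 × 2 = 16
  FM-5: 3 × 1 × 5 = 15
  FM-6: 3 × 5 × 2 = 30
RPN > 27: FM-1 (48), FM-6 (30).
Sum: 48 + 30 = 78.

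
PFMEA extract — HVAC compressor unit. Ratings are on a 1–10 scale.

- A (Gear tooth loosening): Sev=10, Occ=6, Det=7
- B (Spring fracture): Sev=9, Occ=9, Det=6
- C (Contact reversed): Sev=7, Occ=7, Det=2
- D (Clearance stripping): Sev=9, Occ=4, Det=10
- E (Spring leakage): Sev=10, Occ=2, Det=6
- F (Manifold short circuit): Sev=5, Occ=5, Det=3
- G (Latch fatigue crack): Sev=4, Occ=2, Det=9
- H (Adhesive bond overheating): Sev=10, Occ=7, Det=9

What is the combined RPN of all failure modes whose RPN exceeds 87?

RPN = Severity × Occurrence × Detection:
  A: 10 × 6 × 7 = 420
  B: 9 × 9 × 6 = 486
  C: 7 × 7 × 2 = 98
  D: 9 × 4 × 10 = 360
  E: 10 × 2 × 6 = 120
  F: 5 × 5 × 3 = 75
  G: 4 × 2 × 9 = 72
  H: 10 × 7 × 9 = 630
RPN > 87: A (420), B (486), C (98), D (360), E (120), H (630).
Sum: 420 + 486 + 98 + 360 + 120 + 630 = 2114.

2114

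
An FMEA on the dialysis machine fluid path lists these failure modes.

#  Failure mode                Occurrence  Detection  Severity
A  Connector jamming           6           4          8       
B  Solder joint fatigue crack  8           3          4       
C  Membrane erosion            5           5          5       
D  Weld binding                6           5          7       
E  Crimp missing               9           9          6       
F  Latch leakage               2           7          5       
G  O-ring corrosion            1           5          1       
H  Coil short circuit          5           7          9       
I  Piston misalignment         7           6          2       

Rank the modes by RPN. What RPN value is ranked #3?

RPN = Severity × Occurrence × Detection:
  A: 8 × 6 × 4 = 192
  B: 4 × 8 × 3 = 96
  C: 5 × 5 × 5 = 125
  D: 7 × 6 × 5 = 210
  E: 6 × 9 × 9 = 486
  F: 5 × 2 × 7 = 70
  G: 1 × 1 × 5 = 5
  H: 9 × 5 × 7 = 315
  I: 2 × 7 × 6 = 84
Sorted descending: 486, 315, 210, 192, 125, 96, 84, 70, 5.
The third-highest RPN is 210 (D).

210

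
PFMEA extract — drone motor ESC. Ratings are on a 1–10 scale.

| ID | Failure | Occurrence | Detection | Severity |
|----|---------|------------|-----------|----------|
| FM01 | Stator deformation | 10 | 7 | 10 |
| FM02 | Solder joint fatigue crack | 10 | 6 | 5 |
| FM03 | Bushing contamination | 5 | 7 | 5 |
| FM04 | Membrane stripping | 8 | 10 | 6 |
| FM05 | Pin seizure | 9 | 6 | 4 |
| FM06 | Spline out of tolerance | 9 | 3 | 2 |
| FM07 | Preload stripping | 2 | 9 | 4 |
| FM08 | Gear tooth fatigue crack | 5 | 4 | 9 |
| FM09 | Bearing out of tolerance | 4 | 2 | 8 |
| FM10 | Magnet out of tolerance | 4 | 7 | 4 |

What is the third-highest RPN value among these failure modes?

RPN = Severity × Occurrence × Detection:
  FM01: 10 × 10 × 7 = 700
  FM02: 5 × 10 × 6 = 300
  FM03: 5 × 5 × 7 = 175
  FM04: 6 × 8 × 10 = 480
  FM05: 4 × 9 × 6 = 216
  FM06: 2 × 9 × 3 = 54
  FM07: 4 × 2 × 9 = 72
  FM08: 9 × 5 × 4 = 180
  FM09: 8 × 4 × 2 = 64
  FM10: 4 × 4 × 7 = 112
Sorted descending: 700, 480, 300, 216, 180, 175, 112, 72, 64, 54.
The third-highest RPN is 300 (FM02).

300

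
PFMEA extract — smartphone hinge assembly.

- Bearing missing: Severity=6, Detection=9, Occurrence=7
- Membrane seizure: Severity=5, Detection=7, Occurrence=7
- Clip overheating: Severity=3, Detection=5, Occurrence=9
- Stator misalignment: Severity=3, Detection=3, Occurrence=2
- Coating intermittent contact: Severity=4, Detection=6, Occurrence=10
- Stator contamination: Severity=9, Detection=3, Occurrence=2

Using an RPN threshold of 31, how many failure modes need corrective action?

RPN = Severity × Occurrence × Detection:
  Bearing missing: 6 × 7 × 9 = 378
  Membrane seizure: 5 × 7 × 7 = 245
  Clip overheating: 3 × 9 × 5 = 135
  Stator misalignment: 3 × 2 × 3 = 18
  Coating intermittent contact: 4 × 10 × 6 = 240
  Stator contamination: 9 × 2 × 3 = 54
Modes with RPN ≥ 31: Bearing missing (378), Membrane seizure (245), Clip overheating (135), Coating intermittent contact (240), Stator contamination (54) → 5.

5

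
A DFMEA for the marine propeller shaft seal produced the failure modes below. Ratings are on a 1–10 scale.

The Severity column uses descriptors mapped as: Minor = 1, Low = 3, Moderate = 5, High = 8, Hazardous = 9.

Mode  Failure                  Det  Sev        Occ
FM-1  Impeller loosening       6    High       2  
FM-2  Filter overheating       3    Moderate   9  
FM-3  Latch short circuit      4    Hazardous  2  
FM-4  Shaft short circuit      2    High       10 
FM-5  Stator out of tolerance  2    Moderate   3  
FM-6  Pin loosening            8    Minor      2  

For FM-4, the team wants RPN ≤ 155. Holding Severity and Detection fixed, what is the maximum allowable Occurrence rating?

9

FM-4: S=8, O=10, D=2 → current RPN = 160.
Fixed product = 16. Need 16 × O ≤ 155, so O ≤ 155/16 = 9.69.
Maximum integer Occurrence rating = 9 (gives RPN 144; O=10 would give 160 > 155).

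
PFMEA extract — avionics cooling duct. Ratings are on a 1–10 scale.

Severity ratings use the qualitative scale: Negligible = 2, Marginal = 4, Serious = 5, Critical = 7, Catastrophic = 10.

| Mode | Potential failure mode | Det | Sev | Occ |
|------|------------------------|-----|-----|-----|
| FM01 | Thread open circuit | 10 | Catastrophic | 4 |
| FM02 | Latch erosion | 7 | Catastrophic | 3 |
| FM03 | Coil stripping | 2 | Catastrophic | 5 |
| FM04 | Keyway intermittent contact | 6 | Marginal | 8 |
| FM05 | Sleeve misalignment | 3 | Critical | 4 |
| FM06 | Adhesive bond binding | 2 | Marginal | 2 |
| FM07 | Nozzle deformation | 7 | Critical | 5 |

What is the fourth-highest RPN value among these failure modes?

192

RPN = Severity × Occurrence × Detection:
  FM01: 10 × 4 × 10 = 400
  FM02: 10 × 3 × 7 = 210
  FM03: 10 × 5 × 2 = 100
  FM04: 4 × 8 × 6 = 192
  FM05: 7 × 4 × 3 = 84
  FM06: 4 × 2 × 2 = 16
  FM07: 7 × 5 × 7 = 245
Sorted descending: 400, 245, 210, 192, 100, 84, 16.
The fourth-highest RPN is 192 (FM04).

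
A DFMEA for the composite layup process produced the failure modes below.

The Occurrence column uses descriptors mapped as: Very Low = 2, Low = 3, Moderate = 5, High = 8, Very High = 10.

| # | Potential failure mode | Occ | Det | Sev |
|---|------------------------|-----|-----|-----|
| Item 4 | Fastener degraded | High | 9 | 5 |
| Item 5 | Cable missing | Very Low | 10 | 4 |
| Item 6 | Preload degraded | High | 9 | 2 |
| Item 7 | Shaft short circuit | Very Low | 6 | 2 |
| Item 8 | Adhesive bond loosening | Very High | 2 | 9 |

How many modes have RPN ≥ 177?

2

RPN = Severity × Occurrence × Detection:
  Item 4: 5 × 8 × 9 = 360
  Item 5: 4 × 2 × 10 = 80
  Item 6: 2 × 8 × 9 = 144
  Item 7: 2 × 2 × 6 = 24
  Item 8: 9 × 10 × 2 = 180
Modes with RPN ≥ 177: Item 4 (360), Item 8 (180) → 2.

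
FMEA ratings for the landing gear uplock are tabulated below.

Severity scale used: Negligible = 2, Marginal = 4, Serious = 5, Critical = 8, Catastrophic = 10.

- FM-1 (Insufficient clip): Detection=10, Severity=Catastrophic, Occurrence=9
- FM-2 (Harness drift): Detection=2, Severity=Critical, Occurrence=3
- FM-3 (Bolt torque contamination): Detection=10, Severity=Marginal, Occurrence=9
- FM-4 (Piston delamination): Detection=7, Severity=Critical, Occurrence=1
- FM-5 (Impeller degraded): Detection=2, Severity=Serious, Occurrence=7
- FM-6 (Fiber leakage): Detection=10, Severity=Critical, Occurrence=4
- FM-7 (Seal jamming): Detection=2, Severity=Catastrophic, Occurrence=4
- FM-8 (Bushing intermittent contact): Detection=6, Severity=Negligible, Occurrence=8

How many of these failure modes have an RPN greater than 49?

RPN = Severity × Occurrence × Detection:
  FM-1: 10 × 9 × 10 = 900
  FM-2: 8 × 3 × 2 = 48
  FM-3: 4 × 9 × 10 = 360
  FM-4: 8 × 1 × 7 = 56
  FM-5: 5 × 7 × 2 = 70
  FM-6: 8 × 4 × 10 = 320
  FM-7: 10 × 4 × 2 = 80
  FM-8: 2 × 8 × 6 = 96
Modes with RPN > 49: FM-1 (900), FM-3 (360), FM-4 (56), FM-5 (70), FM-6 (320), FM-7 (80), FM-8 (96) → 7.

7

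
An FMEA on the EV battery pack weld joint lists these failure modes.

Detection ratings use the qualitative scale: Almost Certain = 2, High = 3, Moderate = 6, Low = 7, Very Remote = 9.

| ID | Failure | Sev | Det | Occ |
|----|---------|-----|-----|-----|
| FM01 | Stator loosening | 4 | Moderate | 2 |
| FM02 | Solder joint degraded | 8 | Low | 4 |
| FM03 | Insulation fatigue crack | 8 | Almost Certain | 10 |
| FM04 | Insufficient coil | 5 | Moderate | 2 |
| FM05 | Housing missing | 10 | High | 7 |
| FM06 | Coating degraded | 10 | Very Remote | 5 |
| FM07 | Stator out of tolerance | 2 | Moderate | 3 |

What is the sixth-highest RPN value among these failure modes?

RPN = Severity × Occurrence × Detection:
  FM01: 4 × 2 × 6 = 48
  FM02: 8 × 4 × 7 = 224
  FM03: 8 × 10 × 2 = 160
  FM04: 5 × 2 × 6 = 60
  FM05: 10 × 7 × 3 = 210
  FM06: 10 × 5 × 9 = 450
  FM07: 2 × 3 × 6 = 36
Sorted descending: 450, 224, 210, 160, 60, 48, 36.
The sixth-highest RPN is 48 (FM01).

48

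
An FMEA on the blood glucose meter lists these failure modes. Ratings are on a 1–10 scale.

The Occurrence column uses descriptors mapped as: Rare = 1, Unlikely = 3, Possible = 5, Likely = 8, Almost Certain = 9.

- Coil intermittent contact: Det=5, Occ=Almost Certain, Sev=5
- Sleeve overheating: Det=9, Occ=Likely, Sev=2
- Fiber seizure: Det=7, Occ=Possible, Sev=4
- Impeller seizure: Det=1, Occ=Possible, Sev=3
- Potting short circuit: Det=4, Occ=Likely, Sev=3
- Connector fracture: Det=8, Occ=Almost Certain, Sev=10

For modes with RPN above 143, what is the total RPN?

1089

RPN = Severity × Occurrence × Detection:
  Coil intermittent contact: 5 × 9 × 5 = 225
  Sleeve overheating: 2 × 8 × 9 = 144
  Fiber seizure: 4 × 5 × 7 = 140
  Impeller seizure: 3 × 5 × 1 = 15
  Potting short circuit: 3 × 8 × 4 = 96
  Connector fracture: 10 × 9 × 8 = 720
RPN > 143: Coil intermittent contact (225), Sleeve overheating (144), Connector fracture (720).
Sum: 225 + 144 + 720 = 1089.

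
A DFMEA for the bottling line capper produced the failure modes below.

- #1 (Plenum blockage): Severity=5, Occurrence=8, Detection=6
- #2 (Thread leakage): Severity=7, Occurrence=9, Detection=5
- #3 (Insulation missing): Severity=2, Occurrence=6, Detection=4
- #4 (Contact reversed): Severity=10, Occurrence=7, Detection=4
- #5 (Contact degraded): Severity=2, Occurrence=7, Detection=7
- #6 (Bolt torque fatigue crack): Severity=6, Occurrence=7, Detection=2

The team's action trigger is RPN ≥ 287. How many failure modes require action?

1

RPN = Severity × Occurrence × Detection:
  #1: 5 × 8 × 6 = 240
  #2: 7 × 9 × 5 = 315
  #3: 2 × 6 × 4 = 48
  #4: 10 × 7 × 4 = 280
  #5: 2 × 7 × 7 = 98
  #6: 6 × 7 × 2 = 84
Modes with RPN ≥ 287: #2 (315) → 1.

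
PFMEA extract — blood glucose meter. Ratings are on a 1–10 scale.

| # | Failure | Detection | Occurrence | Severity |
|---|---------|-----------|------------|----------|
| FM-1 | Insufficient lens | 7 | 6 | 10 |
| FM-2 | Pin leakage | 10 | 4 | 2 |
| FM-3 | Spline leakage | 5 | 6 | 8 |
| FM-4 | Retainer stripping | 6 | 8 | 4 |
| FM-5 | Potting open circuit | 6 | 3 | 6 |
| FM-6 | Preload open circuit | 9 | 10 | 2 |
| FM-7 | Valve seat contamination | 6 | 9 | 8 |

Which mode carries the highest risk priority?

FM-7

RPN = Severity × Occurrence × Detection:
  FM-1: 10 × 6 × 7 = 420
  FM-2: 2 × 4 × 10 = 80
  FM-3: 8 × 6 × 5 = 240
  FM-4: 4 × 8 × 6 = 192
  FM-5: 6 × 3 × 6 = 108
  FM-6: 2 × 10 × 9 = 180
  FM-7: 8 × 9 × 6 = 432
Highest RPN is 432 → FM-7.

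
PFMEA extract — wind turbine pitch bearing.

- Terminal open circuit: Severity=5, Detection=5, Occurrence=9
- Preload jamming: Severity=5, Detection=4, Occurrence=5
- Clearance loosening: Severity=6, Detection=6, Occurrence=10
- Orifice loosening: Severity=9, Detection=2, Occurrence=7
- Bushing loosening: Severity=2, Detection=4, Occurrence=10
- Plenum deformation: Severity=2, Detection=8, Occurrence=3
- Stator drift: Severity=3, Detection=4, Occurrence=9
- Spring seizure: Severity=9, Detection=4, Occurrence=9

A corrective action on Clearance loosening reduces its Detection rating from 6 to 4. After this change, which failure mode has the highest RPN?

RPN = Severity × Occurrence × Detection:
  Terminal open circuit: 5 × 9 × 5 = 225
  Preload jamming: 5 × 5 × 4 = 100
  Clearance loosening: 6 × 10 × 6 = 360
  Orifice loosening: 9 × 7 × 2 = 126
  Bushing loosening: 2 × 10 × 4 = 80
  Plenum deformation: 2 × 3 × 8 = 48
  Stator drift: 3 × 9 × 4 = 108
  Spring seizure: 9 × 9 × 4 = 324
After action: Clearance loosening → 6 × 10 × 4 = 240.
Revised RPNs: Spring seizure=324, Clearance loosening=240, Terminal open circuit=225, Orifice loosening=126, Stator drift=108, Preload jamming=100, Bushing loosening=80, Plenum deformation=48.
Highest is now Spring seizure (324).

Spring seizure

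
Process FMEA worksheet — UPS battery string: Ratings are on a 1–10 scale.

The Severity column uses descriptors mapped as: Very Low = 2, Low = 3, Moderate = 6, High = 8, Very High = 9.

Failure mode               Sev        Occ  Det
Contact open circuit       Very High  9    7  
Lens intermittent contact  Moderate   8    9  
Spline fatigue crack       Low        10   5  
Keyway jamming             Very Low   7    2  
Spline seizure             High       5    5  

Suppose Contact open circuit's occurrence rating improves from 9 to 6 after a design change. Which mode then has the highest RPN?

Lens intermittent contact

RPN = Severity × Occurrence × Detection:
  Contact open circuit: 9 × 9 × 7 = 567
  Lens intermittent contact: 6 × 8 × 9 = 432
  Spline fatigue crack: 3 × 10 × 5 = 150
  Keyway jamming: 2 × 7 × 2 = 28
  Spline seizure: 8 × 5 × 5 = 200
After action: Contact open circuit → 9 × 6 × 7 = 378.
Revised RPNs: Lens intermittent contact=432, Contact open circuit=378, Spline seizure=200, Spline fatigue crack=150, Keyway jamming=28.
Highest is now Lens intermittent contact (432).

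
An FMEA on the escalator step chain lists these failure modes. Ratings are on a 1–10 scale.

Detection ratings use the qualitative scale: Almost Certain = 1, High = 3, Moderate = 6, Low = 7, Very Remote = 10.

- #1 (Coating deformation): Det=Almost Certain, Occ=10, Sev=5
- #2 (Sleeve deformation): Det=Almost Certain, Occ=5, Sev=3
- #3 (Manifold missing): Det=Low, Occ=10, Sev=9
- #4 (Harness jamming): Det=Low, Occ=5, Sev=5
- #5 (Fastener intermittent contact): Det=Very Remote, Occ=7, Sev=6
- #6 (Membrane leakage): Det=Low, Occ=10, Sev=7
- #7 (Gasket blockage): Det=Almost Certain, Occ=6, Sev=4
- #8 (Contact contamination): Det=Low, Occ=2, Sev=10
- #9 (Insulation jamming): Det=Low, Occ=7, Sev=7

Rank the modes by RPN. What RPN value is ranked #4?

343

RPN = Severity × Occurrence × Detection:
  #1: 5 × 10 × 1 = 50
  #2: 3 × 5 × 1 = 15
  #3: 9 × 10 × 7 = 630
  #4: 5 × 5 × 7 = 175
  #5: 6 × 7 × 10 = 420
  #6: 7 × 10 × 7 = 490
  #7: 4 × 6 × 1 = 24
  #8: 10 × 2 × 7 = 140
  #9: 7 × 7 × 7 = 343
Sorted descending: 630, 490, 420, 343, 175, 140, 50, 24, 15.
The fourth-highest RPN is 343 (#9).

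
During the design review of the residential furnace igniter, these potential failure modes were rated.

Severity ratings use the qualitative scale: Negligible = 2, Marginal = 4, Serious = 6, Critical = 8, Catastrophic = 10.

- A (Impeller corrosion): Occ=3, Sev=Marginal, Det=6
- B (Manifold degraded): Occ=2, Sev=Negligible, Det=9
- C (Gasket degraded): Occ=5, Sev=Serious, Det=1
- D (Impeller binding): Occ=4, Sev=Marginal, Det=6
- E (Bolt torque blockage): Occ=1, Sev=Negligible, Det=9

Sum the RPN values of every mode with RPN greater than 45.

RPN = Severity × Occurrence × Detection:
  A: 4 × 3 × 6 = 72
  B: 2 × 2 × 9 = 36
  C: 6 × 5 × 1 = 30
  D: 4 × 4 × 6 = 96
  E: 2 × 1 × 9 = 18
RPN > 45: A (72), D (96).
Sum: 72 + 96 = 168.

168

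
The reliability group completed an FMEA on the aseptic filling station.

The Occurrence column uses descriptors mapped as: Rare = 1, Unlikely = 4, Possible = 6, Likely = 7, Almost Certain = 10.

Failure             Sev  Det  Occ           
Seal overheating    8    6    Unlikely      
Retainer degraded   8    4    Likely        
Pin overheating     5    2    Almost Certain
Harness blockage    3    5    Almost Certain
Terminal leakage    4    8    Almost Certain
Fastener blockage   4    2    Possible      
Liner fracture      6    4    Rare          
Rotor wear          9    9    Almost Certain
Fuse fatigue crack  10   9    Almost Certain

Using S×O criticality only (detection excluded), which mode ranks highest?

Criticality = Severity × Occurrence:
  Seal overheating: 8 × 4 = 32
  Retainer degraded: 8 × 7 = 56
  Pin overheating: 5 × 10 = 50
  Harness blockage: 3 × 10 = 30
  Terminal leakage: 4 × 10 = 40
  Fastener blockage: 4 × 6 = 24
  Liner fracture: 6 × 1 = 6
  Rotor wear: 9 × 10 = 90
  Fuse fatigue crack: 10 × 10 = 100
Highest criticality is 100 → Fuse fatigue crack.

Fuse fatigue crack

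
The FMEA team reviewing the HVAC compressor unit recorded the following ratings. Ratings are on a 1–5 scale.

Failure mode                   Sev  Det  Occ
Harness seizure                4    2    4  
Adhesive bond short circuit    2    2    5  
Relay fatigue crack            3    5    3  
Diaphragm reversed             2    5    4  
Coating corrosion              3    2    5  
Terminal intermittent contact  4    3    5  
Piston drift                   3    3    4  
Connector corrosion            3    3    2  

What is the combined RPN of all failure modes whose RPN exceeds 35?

RPN = Severity × Occurrence × Detection:
  Harness seizure: 4 × 4 × 2 = 32
  Adhesive bond short circuit: 2 × 5 × 2 = 20
  Relay fatigue crack: 3 × 3 × 5 = 45
  Diaphragm reversed: 2 × 4 × 5 = 40
  Coating corrosion: 3 × 5 × 2 = 30
  Terminal intermittent contact: 4 × 5 × 3 = 60
  Piston drift: 3 × 4 × 3 = 36
  Connector corrosion: 3 × 2 × 3 = 18
RPN > 35: Relay fatigue crack (45), Diaphragm reversed (40), Terminal intermittent contact (60), Piston drift (36).
Sum: 45 + 40 + 60 + 36 = 181.

181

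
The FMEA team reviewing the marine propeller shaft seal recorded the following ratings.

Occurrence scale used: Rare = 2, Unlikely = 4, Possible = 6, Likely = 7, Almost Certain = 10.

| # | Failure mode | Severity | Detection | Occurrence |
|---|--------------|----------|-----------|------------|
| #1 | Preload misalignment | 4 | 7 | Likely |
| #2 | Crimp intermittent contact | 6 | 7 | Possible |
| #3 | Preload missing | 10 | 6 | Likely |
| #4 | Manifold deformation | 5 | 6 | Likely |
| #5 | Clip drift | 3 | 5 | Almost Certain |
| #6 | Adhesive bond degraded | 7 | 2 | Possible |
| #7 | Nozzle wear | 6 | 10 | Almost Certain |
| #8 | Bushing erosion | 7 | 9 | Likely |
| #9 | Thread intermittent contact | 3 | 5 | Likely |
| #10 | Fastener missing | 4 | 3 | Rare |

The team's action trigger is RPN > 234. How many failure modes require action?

4

RPN = Severity × Occurrence × Detection:
  #1: 4 × 7 × 7 = 196
  #2: 6 × 6 × 7 = 252
  #3: 10 × 7 × 6 = 420
  #4: 5 × 7 × 6 = 210
  #5: 3 × 10 × 5 = 150
  #6: 7 × 6 × 2 = 84
  #7: 6 × 10 × 10 = 600
  #8: 7 × 7 × 9 = 441
  #9: 3 × 7 × 5 = 105
  #10: 4 × 2 × 3 = 24
Modes with RPN > 234: #2 (252), #3 (420), #7 (600), #8 (441) → 4.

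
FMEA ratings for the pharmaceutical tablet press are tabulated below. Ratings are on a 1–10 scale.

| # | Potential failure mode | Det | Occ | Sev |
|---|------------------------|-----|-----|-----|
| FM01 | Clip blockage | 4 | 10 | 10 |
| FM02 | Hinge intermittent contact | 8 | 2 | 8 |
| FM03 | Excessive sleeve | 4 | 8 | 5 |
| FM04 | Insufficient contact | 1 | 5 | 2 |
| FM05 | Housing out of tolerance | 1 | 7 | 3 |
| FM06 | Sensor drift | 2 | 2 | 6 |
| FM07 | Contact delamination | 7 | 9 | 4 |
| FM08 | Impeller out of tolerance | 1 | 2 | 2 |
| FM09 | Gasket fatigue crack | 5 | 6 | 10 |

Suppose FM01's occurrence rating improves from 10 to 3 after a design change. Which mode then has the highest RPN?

RPN = Severity × Occurrence × Detection:
  FM01: 10 × 10 × 4 = 400
  FM02: 8 × 2 × 8 = 128
  FM03: 5 × 8 × 4 = 160
  FM04: 2 × 5 × 1 = 10
  FM05: 3 × 7 × 1 = 21
  FM06: 6 × 2 × 2 = 24
  FM07: 4 × 9 × 7 = 252
  FM08: 2 × 2 × 1 = 4
  FM09: 10 × 6 × 5 = 300
After action: FM01 → 10 × 3 × 4 = 120.
Revised RPNs: FM09=300, FM07=252, FM03=160, FM02=128, FM01=120, FM06=24, FM05=21, FM04=10, FM08=4.
Highest is now FM09 (300).

FM09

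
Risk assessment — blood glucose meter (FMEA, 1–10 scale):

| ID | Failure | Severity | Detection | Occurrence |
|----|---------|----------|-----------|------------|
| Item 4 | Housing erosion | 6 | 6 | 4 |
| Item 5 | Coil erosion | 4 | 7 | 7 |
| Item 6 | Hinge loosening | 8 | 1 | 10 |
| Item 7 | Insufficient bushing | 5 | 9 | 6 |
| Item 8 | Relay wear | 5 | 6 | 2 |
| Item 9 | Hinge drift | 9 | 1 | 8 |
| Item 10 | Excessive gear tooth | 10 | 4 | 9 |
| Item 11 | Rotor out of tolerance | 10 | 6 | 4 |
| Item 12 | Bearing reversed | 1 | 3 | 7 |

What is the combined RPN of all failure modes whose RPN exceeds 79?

1290

RPN = Severity × Occurrence × Detection:
  Item 4: 6 × 4 × 6 = 144
  Item 5: 4 × 7 × 7 = 196
  Item 6: 8 × 10 × 1 = 80
  Item 7: 5 × 6 × 9 = 270
  Item 8: 5 × 2 × 6 = 60
  Item 9: 9 × 8 × 1 = 72
  Item 10: 10 × 9 × 4 = 360
  Item 11: 10 × 4 × 6 = 240
  Item 12: 1 × 7 × 3 = 21
RPN > 79: Item 4 (144), Item 5 (196), Item 6 (80), Item 7 (270), Item 10 (360), Item 11 (240).
Sum: 144 + 196 + 80 + 270 + 360 + 240 = 1290.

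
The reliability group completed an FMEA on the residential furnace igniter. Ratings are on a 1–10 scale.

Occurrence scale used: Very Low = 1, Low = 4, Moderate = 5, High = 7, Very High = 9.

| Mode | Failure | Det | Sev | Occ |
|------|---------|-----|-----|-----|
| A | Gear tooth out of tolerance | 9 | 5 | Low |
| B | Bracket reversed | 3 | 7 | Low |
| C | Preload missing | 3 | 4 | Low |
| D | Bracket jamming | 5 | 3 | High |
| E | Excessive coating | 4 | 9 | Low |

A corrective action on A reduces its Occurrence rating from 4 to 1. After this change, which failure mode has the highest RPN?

RPN = Severity × Occurrence × Detection:
  A: 5 × 4 × 9 = 180
  B: 7 × 4 × 3 = 84
  C: 4 × 4 × 3 = 48
  D: 3 × 7 × 5 = 105
  E: 9 × 4 × 4 = 144
After action: A → 5 × 1 × 9 = 45.
Revised RPNs: E=144, D=105, B=84, C=48, A=45.
Highest is now E (144).

E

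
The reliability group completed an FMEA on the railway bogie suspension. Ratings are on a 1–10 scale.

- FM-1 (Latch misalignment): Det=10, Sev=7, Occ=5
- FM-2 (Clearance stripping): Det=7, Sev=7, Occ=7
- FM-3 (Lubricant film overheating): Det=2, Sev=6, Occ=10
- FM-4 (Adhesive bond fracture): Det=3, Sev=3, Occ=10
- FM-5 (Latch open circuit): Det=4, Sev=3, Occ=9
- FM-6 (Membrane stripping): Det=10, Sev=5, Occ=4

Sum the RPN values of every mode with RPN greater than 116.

RPN = Severity × Occurrence × Detection:
  FM-1: 7 × 5 × 10 = 350
  FM-2: 7 × 7 × 7 = 343
  FM-3: 6 × 10 × 2 = 120
  FM-4: 3 × 10 × 3 = 90
  FM-5: 3 × 9 × 4 = 108
  FM-6: 5 × 4 × 10 = 200
RPN > 116: FM-1 (350), FM-2 (343), FM-3 (120), FM-6 (200).
Sum: 350 + 343 + 120 + 200 = 1013.

1013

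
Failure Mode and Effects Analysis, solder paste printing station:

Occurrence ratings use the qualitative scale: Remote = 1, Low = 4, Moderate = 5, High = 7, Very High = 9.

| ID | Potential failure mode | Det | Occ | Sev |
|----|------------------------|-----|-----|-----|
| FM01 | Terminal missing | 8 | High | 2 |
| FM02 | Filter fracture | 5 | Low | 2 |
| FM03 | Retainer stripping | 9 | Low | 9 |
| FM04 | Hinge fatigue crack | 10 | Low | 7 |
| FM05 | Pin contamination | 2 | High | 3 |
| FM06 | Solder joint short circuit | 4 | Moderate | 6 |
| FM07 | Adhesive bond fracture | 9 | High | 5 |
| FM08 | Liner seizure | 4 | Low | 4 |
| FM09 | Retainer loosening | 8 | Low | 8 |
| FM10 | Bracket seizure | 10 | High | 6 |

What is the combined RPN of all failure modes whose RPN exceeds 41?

1933

RPN = Severity × Occurrence × Detection:
  FM01: 2 × 7 × 8 = 112
  FM02: 2 × 4 × 5 = 40
  FM03: 9 × 4 × 9 = 324
  FM04: 7 × 4 × 10 = 280
  FM05: 3 × 7 × 2 = 42
  FM06: 6 × 5 × 4 = 120
  FM07: 5 × 7 × 9 = 315
  FM08: 4 × 4 × 4 = 64
  FM09: 8 × 4 × 8 = 256
  FM10: 6 × 7 × 10 = 420
RPN > 41: FM01 (112), FM03 (324), FM04 (280), FM05 (42), FM06 (120), FM07 (315), FM08 (64), FM09 (256), FM10 (420).
Sum: 112 + 324 + 280 + 42 + 120 + 315 + 64 + 256 + 420 = 1933.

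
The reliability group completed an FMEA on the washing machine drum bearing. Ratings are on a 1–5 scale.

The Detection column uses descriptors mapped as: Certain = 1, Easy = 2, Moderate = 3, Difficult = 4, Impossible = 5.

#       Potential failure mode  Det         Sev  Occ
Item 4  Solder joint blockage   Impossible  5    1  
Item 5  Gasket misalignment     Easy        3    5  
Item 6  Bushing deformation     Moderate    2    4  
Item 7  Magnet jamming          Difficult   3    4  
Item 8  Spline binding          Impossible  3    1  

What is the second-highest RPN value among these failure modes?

30

RPN = Severity × Occurrence × Detection:
  Item 4: 5 × 1 × 5 = 25
  Item 5: 3 × 5 × 2 = 30
  Item 6: 2 × 4 × 3 = 24
  Item 7: 3 × 4 × 4 = 48
  Item 8: 3 × 1 × 5 = 15
Sorted descending: 48, 30, 25, 24, 15.
The second-highest RPN is 30 (Item 5).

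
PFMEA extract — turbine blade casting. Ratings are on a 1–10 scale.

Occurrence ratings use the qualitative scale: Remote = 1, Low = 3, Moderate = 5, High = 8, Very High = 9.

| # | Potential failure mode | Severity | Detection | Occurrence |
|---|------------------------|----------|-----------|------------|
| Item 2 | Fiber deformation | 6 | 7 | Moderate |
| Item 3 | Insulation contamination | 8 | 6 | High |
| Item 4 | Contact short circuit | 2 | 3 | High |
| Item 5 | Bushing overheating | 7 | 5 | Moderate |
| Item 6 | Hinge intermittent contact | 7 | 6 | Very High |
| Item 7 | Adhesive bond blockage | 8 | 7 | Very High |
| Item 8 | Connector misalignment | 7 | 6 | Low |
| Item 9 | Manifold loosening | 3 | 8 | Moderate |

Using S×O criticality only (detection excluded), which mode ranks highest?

Criticality = Severity × Occurrence:
  Item 2: 6 × 5 = 30
  Item 3: 8 × 8 = 64
  Item 4: 2 × 8 = 16
  Item 5: 7 × 5 = 35
  Item 6: 7 × 9 = 63
  Item 7: 8 × 9 = 72
  Item 8: 7 × 3 = 21
  Item 9: 3 × 5 = 15
Highest criticality is 72 → Item 7.

Item 7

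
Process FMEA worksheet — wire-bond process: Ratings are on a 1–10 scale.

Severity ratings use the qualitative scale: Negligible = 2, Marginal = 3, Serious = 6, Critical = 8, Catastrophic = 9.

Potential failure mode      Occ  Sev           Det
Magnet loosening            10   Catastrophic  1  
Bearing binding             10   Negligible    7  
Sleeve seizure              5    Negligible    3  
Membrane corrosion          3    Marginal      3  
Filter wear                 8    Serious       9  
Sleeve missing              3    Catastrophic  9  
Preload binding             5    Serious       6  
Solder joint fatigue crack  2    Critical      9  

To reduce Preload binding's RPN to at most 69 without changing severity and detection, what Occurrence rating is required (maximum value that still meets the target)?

Preload binding: S=6, O=5, D=6 → current RPN = 180.
Fixed product = 36. Need 36 × O ≤ 69, so O ≤ 69/36 = 1.92.
Maximum integer Occurrence rating = 1 (gives RPN 36; O=2 would give 72 > 69).

1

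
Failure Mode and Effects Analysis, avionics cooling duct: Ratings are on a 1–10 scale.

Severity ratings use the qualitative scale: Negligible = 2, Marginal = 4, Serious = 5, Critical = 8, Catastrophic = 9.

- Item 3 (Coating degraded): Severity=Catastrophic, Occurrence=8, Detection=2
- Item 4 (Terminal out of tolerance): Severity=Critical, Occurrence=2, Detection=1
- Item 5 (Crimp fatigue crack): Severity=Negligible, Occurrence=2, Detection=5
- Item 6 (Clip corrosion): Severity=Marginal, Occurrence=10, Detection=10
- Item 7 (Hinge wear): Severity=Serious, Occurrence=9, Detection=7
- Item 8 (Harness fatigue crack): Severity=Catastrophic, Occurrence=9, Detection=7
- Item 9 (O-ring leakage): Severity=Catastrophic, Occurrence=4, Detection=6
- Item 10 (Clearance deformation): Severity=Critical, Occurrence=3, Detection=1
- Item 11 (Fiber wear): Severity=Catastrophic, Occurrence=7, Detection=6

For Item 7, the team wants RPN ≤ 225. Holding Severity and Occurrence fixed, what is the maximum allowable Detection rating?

5

Item 7: S=5, O=9, D=7 → current RPN = 315.
Fixed product = 45. Need 45 × D ≤ 225, so D ≤ 225/45 = 5.00.
Maximum integer Detection rating = 5 (gives RPN 225; D=6 would give 270 > 225).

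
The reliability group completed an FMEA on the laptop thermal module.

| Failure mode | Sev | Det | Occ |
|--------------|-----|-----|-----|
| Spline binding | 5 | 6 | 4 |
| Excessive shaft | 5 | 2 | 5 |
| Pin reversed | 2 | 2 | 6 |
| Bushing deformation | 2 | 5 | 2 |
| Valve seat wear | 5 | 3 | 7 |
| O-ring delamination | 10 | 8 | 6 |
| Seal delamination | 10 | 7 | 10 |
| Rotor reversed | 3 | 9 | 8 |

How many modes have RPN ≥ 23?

RPN = Severity × Occurrence × Detection:
  Spline binding: 5 × 4 × 6 = 120
  Excessive shaft: 5 × 5 × 2 = 50
  Pin reversed: 2 × 6 × 2 = 24
  Bushing deformation: 2 × 2 × 5 = 20
  Valve seat wear: 5 × 7 × 3 = 105
  O-ring delamination: 10 × 6 × 8 = 480
  Seal delamination: 10 × 10 × 7 = 700
  Rotor reversed: 3 × 8 × 9 = 216
Modes with RPN ≥ 23: Spline binding (120), Excessive shaft (50), Pin reversed (24), Valve seat wear (105), O-ring delamination (480), Seal delamination (700), Rotor reversed (216) → 7.

7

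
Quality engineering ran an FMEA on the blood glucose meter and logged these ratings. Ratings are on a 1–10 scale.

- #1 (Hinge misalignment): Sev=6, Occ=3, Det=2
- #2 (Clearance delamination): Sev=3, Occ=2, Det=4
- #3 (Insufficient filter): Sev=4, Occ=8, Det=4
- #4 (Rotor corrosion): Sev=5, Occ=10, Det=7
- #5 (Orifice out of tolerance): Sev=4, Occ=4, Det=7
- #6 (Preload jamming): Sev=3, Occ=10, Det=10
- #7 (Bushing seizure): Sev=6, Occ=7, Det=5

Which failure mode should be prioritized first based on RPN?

RPN = Severity × Occurrence × Detection:
  #1: 6 × 3 × 2 = 36
  #2: 3 × 2 × 4 = 24
  #3: 4 × 8 × 4 = 128
  #4: 5 × 10 × 7 = 350
  #5: 4 × 4 × 7 = 112
  #6: 3 × 10 × 10 = 300
  #7: 6 × 7 × 5 = 210
Highest RPN is 350 → #4.

#4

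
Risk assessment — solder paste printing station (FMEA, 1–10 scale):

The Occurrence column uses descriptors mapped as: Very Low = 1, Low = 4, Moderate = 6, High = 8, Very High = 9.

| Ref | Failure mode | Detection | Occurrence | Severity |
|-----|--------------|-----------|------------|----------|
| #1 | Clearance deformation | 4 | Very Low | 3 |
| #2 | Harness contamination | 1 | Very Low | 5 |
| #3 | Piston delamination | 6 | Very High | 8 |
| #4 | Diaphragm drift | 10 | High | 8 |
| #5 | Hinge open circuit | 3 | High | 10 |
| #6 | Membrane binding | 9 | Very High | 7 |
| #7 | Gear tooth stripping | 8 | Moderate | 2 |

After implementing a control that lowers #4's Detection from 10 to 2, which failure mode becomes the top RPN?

#6

RPN = Severity × Occurrence × Detection:
  #1: 3 × 1 × 4 = 12
  #2: 5 × 1 × 1 = 5
  #3: 8 × 9 × 6 = 432
  #4: 8 × 8 × 10 = 640
  #5: 10 × 8 × 3 = 240
  #6: 7 × 9 × 9 = 567
  #7: 2 × 6 × 8 = 96
After action: #4 → 8 × 8 × 2 = 128.
Revised RPNs: #6=567, #3=432, #5=240, #4=128, #7=96, #1=12, #2=5.
Highest is now #6 (567).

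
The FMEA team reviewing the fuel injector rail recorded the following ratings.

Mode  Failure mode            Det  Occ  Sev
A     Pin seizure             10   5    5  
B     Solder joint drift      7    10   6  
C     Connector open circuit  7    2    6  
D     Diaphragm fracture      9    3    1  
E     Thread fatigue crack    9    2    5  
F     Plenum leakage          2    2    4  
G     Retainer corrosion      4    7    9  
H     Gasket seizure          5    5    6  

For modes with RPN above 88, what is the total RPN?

1162

RPN = Severity × Occurrence × Detection:
  A: 5 × 5 × 10 = 250
  B: 6 × 10 × 7 = 420
  C: 6 × 2 × 7 = 84
  D: 1 × 3 × 9 = 27
  E: 5 × 2 × 9 = 90
  F: 4 × 2 × 2 = 16
  G: 9 × 7 × 4 = 252
  H: 6 × 5 × 5 = 150
RPN > 88: A (250), B (420), E (90), G (252), H (150).
Sum: 250 + 420 + 90 + 252 + 150 = 1162.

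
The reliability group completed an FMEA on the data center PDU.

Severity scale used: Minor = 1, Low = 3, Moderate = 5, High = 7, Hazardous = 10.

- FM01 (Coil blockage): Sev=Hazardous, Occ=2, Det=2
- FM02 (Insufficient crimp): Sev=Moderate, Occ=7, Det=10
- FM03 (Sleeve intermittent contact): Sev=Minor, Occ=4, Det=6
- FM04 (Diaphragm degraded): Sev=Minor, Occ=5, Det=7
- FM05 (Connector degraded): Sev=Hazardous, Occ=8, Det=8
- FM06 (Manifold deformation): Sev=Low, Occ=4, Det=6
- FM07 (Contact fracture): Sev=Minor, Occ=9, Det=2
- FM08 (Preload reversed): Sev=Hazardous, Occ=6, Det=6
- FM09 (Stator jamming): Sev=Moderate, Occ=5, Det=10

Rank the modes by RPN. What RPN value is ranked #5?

72

RPN = Severity × Occurrence × Detection:
  FM01: 10 × 2 × 2 = 40
  FM02: 5 × 7 × 10 = 350
  FM03: 1 × 4 × 6 = 24
  FM04: 1 × 5 × 7 = 35
  FM05: 10 × 8 × 8 = 640
  FM06: 3 × 4 × 6 = 72
  FM07: 1 × 9 × 2 = 18
  FM08: 10 × 6 × 6 = 360
  FM09: 5 × 5 × 10 = 250
Sorted descending: 640, 360, 350, 250, 72, 40, 35, 24, 18.
The fifth-highest RPN is 72 (FM06).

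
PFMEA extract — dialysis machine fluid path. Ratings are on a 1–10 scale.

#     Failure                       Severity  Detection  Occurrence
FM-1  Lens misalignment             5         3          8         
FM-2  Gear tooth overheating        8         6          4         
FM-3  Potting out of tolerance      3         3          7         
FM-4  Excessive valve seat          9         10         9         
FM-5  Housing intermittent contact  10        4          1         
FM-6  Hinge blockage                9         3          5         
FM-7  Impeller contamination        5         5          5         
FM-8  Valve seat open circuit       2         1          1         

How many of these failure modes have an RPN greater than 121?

RPN = Severity × Occurrence × Detection:
  FM-1: 5 × 8 × 3 = 120
  FM-2: 8 × 4 × 6 = 192
  FM-3: 3 × 7 × 3 = 63
  FM-4: 9 × 9 × 10 = 810
  FM-5: 10 × 1 × 4 = 40
  FM-6: 9 × 5 × 3 = 135
  FM-7: 5 × 5 × 5 = 125
  FM-8: 2 × 1 × 1 = 2
Modes with RPN > 121: FM-2 (192), FM-4 (810), FM-6 (135), FM-7 (125) → 4.

4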